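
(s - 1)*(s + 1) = s^2 - 1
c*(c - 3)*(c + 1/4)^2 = c^4 - 5*c^3/2 - 23*c^2/16 - 3*c/16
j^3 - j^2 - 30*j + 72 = (j - 4)*(j - 3)*(j + 6)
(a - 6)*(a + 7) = a^2 + a - 42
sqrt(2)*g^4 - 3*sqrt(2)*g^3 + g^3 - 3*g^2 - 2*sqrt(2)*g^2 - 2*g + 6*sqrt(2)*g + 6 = (g - 3)*(g - sqrt(2))*(g + sqrt(2))*(sqrt(2)*g + 1)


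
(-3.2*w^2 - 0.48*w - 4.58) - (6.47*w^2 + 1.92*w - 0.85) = -9.67*w^2 - 2.4*w - 3.73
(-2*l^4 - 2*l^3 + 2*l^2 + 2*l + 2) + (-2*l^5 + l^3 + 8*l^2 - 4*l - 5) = -2*l^5 - 2*l^4 - l^3 + 10*l^2 - 2*l - 3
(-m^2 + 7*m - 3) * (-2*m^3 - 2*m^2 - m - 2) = 2*m^5 - 12*m^4 - 7*m^3 + m^2 - 11*m + 6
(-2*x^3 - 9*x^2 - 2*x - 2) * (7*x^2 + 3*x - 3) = -14*x^5 - 69*x^4 - 35*x^3 + 7*x^2 + 6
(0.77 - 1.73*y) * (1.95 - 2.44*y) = 4.2212*y^2 - 5.2523*y + 1.5015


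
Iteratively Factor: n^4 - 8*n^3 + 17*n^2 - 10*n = (n)*(n^3 - 8*n^2 + 17*n - 10) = n*(n - 5)*(n^2 - 3*n + 2) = n*(n - 5)*(n - 2)*(n - 1)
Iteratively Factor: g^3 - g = (g)*(g^2 - 1) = g*(g + 1)*(g - 1)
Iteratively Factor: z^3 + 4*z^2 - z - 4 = (z - 1)*(z^2 + 5*z + 4) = (z - 1)*(z + 1)*(z + 4)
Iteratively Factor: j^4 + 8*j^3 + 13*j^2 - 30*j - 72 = (j + 4)*(j^3 + 4*j^2 - 3*j - 18) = (j + 3)*(j + 4)*(j^2 + j - 6) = (j + 3)^2*(j + 4)*(j - 2)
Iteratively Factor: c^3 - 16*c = (c - 4)*(c^2 + 4*c) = c*(c - 4)*(c + 4)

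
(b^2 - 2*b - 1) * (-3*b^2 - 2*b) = -3*b^4 + 4*b^3 + 7*b^2 + 2*b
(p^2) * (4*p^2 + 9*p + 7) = 4*p^4 + 9*p^3 + 7*p^2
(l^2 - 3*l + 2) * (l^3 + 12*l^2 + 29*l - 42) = l^5 + 9*l^4 - 5*l^3 - 105*l^2 + 184*l - 84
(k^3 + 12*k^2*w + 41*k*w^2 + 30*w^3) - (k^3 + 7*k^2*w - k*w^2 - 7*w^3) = 5*k^2*w + 42*k*w^2 + 37*w^3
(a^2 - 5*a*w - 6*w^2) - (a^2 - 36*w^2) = -5*a*w + 30*w^2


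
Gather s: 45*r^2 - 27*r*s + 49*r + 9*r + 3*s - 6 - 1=45*r^2 + 58*r + s*(3 - 27*r) - 7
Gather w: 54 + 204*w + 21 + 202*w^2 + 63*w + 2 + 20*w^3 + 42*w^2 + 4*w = 20*w^3 + 244*w^2 + 271*w + 77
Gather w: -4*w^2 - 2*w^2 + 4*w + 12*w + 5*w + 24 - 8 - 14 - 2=-6*w^2 + 21*w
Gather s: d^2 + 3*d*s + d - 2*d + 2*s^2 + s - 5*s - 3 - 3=d^2 - d + 2*s^2 + s*(3*d - 4) - 6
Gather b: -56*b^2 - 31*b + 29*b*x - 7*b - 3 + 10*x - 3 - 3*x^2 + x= -56*b^2 + b*(29*x - 38) - 3*x^2 + 11*x - 6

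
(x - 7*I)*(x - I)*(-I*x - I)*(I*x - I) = x^4 - 8*I*x^3 - 8*x^2 + 8*I*x + 7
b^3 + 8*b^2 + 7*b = b*(b + 1)*(b + 7)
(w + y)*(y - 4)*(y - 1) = w*y^2 - 5*w*y + 4*w + y^3 - 5*y^2 + 4*y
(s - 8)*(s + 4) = s^2 - 4*s - 32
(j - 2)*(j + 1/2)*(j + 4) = j^3 + 5*j^2/2 - 7*j - 4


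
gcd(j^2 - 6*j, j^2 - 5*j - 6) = j - 6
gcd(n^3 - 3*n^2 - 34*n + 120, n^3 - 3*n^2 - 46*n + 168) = n - 4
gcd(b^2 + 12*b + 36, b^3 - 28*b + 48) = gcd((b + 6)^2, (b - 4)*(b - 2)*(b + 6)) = b + 6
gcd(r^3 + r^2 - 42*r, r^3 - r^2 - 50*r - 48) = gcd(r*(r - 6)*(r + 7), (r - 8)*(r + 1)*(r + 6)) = 1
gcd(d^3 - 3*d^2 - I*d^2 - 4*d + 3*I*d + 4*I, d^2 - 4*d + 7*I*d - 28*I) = d - 4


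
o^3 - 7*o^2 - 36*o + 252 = (o - 7)*(o - 6)*(o + 6)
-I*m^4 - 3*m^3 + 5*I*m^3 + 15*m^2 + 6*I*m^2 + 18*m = m*(m - 6)*(m - 3*I)*(-I*m - I)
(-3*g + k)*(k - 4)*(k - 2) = -3*g*k^2 + 18*g*k - 24*g + k^3 - 6*k^2 + 8*k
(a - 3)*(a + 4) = a^2 + a - 12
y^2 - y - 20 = (y - 5)*(y + 4)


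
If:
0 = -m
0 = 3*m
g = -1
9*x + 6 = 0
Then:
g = -1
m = 0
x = -2/3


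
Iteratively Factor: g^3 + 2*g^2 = (g)*(g^2 + 2*g) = g*(g + 2)*(g)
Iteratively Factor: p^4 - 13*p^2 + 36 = (p + 3)*(p^3 - 3*p^2 - 4*p + 12) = (p - 3)*(p + 3)*(p^2 - 4) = (p - 3)*(p + 2)*(p + 3)*(p - 2)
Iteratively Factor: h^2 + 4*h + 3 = (h + 3)*(h + 1)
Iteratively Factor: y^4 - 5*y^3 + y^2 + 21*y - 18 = (y - 1)*(y^3 - 4*y^2 - 3*y + 18) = (y - 3)*(y - 1)*(y^2 - y - 6) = (y - 3)*(y - 1)*(y + 2)*(y - 3)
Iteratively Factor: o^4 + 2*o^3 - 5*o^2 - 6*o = (o + 1)*(o^3 + o^2 - 6*o) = (o + 1)*(o + 3)*(o^2 - 2*o) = (o - 2)*(o + 1)*(o + 3)*(o)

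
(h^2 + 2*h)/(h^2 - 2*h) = (h + 2)/(h - 2)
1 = 1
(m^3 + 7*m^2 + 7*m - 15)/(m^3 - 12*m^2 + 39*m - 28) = (m^2 + 8*m + 15)/(m^2 - 11*m + 28)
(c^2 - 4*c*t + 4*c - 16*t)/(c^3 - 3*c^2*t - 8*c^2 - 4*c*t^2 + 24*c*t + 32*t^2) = (c + 4)/(c^2 + c*t - 8*c - 8*t)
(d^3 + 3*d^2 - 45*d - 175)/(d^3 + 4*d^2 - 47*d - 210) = (d + 5)/(d + 6)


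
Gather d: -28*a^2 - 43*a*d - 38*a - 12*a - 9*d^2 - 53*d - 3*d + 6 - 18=-28*a^2 - 50*a - 9*d^2 + d*(-43*a - 56) - 12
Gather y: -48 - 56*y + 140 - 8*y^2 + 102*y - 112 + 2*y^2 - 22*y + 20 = -6*y^2 + 24*y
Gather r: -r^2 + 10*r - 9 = -r^2 + 10*r - 9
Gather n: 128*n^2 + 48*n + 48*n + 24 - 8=128*n^2 + 96*n + 16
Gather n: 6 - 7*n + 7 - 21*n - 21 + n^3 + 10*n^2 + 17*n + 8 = n^3 + 10*n^2 - 11*n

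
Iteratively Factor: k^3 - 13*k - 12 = (k - 4)*(k^2 + 4*k + 3) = (k - 4)*(k + 1)*(k + 3)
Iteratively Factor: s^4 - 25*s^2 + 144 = (s + 4)*(s^3 - 4*s^2 - 9*s + 36) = (s - 3)*(s + 4)*(s^2 - s - 12) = (s - 3)*(s + 3)*(s + 4)*(s - 4)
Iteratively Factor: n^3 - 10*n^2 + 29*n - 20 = (n - 1)*(n^2 - 9*n + 20) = (n - 5)*(n - 1)*(n - 4)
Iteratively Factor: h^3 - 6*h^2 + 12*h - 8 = (h - 2)*(h^2 - 4*h + 4) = (h - 2)^2*(h - 2)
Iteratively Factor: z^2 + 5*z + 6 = (z + 2)*(z + 3)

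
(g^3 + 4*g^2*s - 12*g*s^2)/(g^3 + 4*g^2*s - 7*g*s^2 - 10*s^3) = g*(g + 6*s)/(g^2 + 6*g*s + 5*s^2)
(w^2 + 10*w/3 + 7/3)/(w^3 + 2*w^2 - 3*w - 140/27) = 9*(w + 1)/(9*w^2 - 3*w - 20)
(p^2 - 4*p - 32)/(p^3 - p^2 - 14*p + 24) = (p - 8)/(p^2 - 5*p + 6)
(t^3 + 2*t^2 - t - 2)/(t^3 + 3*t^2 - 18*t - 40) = (t^2 - 1)/(t^2 + t - 20)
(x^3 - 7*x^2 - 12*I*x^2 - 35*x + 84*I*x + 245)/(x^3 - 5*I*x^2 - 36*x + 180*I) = (x^2 - 7*x*(1 + I) + 49*I)/(x^2 - 36)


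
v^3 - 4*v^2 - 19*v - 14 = (v - 7)*(v + 1)*(v + 2)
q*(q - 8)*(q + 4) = q^3 - 4*q^2 - 32*q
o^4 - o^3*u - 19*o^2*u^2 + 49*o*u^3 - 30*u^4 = (o - 3*u)*(o - 2*u)*(o - u)*(o + 5*u)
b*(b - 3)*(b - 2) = b^3 - 5*b^2 + 6*b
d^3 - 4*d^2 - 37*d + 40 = (d - 8)*(d - 1)*(d + 5)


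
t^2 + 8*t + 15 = (t + 3)*(t + 5)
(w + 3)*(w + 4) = w^2 + 7*w + 12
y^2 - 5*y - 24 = (y - 8)*(y + 3)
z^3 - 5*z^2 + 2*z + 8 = (z - 4)*(z - 2)*(z + 1)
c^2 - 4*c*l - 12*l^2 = (c - 6*l)*(c + 2*l)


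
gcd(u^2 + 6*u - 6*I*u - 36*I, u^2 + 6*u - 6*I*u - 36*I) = u^2 + u*(6 - 6*I) - 36*I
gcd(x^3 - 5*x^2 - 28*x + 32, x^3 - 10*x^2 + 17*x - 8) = x^2 - 9*x + 8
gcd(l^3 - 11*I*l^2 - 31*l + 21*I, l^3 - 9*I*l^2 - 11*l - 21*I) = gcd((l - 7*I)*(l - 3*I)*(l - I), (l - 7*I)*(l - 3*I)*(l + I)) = l^2 - 10*I*l - 21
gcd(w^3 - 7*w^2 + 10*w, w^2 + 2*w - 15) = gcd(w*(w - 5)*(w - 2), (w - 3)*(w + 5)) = 1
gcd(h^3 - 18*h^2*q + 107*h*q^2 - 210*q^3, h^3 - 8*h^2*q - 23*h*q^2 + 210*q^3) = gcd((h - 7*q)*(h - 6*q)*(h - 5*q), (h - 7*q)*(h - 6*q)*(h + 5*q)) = h^2 - 13*h*q + 42*q^2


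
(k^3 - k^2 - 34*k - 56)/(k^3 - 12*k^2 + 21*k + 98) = (k + 4)/(k - 7)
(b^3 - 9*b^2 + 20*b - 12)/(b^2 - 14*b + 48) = (b^2 - 3*b + 2)/(b - 8)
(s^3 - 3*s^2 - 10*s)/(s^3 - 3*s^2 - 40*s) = (-s^2 + 3*s + 10)/(-s^2 + 3*s + 40)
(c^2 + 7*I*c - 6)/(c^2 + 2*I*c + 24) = (c + I)/(c - 4*I)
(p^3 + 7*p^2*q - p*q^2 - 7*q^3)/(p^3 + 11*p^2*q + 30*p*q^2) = (p^3 + 7*p^2*q - p*q^2 - 7*q^3)/(p*(p^2 + 11*p*q + 30*q^2))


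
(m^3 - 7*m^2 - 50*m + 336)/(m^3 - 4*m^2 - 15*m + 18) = (m^2 - m - 56)/(m^2 + 2*m - 3)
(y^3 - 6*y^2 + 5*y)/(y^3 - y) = (y - 5)/(y + 1)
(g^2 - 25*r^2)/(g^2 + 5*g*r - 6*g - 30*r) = (g - 5*r)/(g - 6)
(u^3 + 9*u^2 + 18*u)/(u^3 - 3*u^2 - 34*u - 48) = u*(u + 6)/(u^2 - 6*u - 16)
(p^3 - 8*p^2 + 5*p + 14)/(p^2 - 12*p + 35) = (p^2 - p - 2)/(p - 5)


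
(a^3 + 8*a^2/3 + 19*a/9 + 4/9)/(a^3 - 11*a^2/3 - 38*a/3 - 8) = (a + 1/3)/(a - 6)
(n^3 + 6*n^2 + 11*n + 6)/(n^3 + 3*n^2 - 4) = (n^2 + 4*n + 3)/(n^2 + n - 2)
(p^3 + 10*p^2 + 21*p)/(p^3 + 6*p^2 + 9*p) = (p + 7)/(p + 3)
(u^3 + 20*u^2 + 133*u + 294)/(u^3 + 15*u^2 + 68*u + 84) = (u + 7)/(u + 2)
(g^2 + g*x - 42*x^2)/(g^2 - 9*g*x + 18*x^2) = (-g - 7*x)/(-g + 3*x)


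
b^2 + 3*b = b*(b + 3)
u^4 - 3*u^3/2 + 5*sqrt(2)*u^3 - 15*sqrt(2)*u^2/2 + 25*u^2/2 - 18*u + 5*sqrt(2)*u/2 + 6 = (u - 1)*(u - 1/2)*(u + 2*sqrt(2))*(u + 3*sqrt(2))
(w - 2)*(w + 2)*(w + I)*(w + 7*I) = w^4 + 8*I*w^3 - 11*w^2 - 32*I*w + 28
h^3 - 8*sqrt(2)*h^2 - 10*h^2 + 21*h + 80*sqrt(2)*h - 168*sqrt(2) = (h - 7)*(h - 3)*(h - 8*sqrt(2))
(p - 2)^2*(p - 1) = p^3 - 5*p^2 + 8*p - 4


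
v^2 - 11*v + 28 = (v - 7)*(v - 4)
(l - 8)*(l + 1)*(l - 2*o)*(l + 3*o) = l^4 + l^3*o - 7*l^3 - 6*l^2*o^2 - 7*l^2*o - 8*l^2 + 42*l*o^2 - 8*l*o + 48*o^2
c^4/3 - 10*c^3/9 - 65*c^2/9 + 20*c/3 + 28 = (c/3 + 1)*(c - 6)*(c - 7/3)*(c + 2)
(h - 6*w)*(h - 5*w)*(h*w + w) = h^3*w - 11*h^2*w^2 + h^2*w + 30*h*w^3 - 11*h*w^2 + 30*w^3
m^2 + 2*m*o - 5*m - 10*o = (m - 5)*(m + 2*o)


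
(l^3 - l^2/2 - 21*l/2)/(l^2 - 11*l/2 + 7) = l*(l + 3)/(l - 2)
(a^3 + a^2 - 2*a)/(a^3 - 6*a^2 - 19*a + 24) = a*(a + 2)/(a^2 - 5*a - 24)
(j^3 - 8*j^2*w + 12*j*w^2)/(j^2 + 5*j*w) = (j^2 - 8*j*w + 12*w^2)/(j + 5*w)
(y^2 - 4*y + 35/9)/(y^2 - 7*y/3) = (y - 5/3)/y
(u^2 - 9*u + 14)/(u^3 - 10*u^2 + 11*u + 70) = (u - 2)/(u^2 - 3*u - 10)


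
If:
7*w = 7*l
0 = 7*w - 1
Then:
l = 1/7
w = 1/7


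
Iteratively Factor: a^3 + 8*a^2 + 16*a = (a + 4)*(a^2 + 4*a) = a*(a + 4)*(a + 4)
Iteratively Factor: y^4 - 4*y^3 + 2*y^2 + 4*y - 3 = (y - 1)*(y^3 - 3*y^2 - y + 3) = (y - 1)^2*(y^2 - 2*y - 3) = (y - 3)*(y - 1)^2*(y + 1)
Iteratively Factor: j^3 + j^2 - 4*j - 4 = (j - 2)*(j^2 + 3*j + 2) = (j - 2)*(j + 2)*(j + 1)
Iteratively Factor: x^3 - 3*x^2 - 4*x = (x - 4)*(x^2 + x) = (x - 4)*(x + 1)*(x)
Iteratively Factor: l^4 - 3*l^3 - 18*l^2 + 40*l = (l + 4)*(l^3 - 7*l^2 + 10*l) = (l - 5)*(l + 4)*(l^2 - 2*l) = (l - 5)*(l - 2)*(l + 4)*(l)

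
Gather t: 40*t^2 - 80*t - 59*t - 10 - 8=40*t^2 - 139*t - 18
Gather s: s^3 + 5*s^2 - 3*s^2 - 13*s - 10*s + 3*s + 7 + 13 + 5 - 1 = s^3 + 2*s^2 - 20*s + 24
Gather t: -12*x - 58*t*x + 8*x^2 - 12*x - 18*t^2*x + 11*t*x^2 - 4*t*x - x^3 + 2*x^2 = -18*t^2*x + t*(11*x^2 - 62*x) - x^3 + 10*x^2 - 24*x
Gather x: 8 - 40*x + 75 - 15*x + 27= 110 - 55*x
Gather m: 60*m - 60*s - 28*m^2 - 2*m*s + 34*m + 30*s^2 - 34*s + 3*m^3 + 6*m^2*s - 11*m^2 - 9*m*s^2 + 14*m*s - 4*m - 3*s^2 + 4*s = 3*m^3 + m^2*(6*s - 39) + m*(-9*s^2 + 12*s + 90) + 27*s^2 - 90*s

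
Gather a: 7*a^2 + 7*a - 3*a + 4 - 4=7*a^2 + 4*a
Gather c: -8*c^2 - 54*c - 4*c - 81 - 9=-8*c^2 - 58*c - 90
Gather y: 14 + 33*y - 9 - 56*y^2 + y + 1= -56*y^2 + 34*y + 6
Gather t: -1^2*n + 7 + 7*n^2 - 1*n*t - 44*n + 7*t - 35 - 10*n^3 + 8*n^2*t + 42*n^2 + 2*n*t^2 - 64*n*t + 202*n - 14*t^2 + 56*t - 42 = -10*n^3 + 49*n^2 + 157*n + t^2*(2*n - 14) + t*(8*n^2 - 65*n + 63) - 70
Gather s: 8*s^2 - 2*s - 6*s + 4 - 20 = 8*s^2 - 8*s - 16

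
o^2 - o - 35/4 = (o - 7/2)*(o + 5/2)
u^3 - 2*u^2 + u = u*(u - 1)^2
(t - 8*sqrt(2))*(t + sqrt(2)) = t^2 - 7*sqrt(2)*t - 16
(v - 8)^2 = v^2 - 16*v + 64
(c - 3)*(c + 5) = c^2 + 2*c - 15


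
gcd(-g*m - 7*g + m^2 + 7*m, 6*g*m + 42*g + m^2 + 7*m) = m + 7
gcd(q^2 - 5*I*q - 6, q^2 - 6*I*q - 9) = q - 3*I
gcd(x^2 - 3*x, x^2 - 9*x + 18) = x - 3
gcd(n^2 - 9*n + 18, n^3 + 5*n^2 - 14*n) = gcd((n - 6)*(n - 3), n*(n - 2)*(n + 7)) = 1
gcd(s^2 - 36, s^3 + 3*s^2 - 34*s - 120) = s - 6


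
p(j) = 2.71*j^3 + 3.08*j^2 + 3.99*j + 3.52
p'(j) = 8.13*j^2 + 6.16*j + 3.99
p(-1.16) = -1.19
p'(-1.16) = 7.78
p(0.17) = 4.30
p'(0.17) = 5.27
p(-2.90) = -48.24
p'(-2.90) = 54.50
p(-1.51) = -4.81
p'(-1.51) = 13.23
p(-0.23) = 2.73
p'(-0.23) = 3.00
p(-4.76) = -237.96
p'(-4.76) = 158.87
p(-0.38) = 2.30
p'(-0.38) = 2.82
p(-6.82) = -740.09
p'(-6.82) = 340.12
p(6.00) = 723.70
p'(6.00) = 333.63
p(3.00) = 116.38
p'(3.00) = 95.64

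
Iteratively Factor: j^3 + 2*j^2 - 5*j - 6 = (j + 1)*(j^2 + j - 6) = (j + 1)*(j + 3)*(j - 2)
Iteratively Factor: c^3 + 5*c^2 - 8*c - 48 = (c + 4)*(c^2 + c - 12) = (c - 3)*(c + 4)*(c + 4)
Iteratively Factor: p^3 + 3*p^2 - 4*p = (p + 4)*(p^2 - p) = p*(p + 4)*(p - 1)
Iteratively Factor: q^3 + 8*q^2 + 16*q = (q + 4)*(q^2 + 4*q) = q*(q + 4)*(q + 4)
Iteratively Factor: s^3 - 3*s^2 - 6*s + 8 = (s - 4)*(s^2 + s - 2) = (s - 4)*(s - 1)*(s + 2)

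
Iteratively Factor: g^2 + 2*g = (g)*(g + 2)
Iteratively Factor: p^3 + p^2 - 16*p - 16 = (p + 1)*(p^2 - 16) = (p + 1)*(p + 4)*(p - 4)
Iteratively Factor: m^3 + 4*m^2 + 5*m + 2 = (m + 1)*(m^2 + 3*m + 2) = (m + 1)*(m + 2)*(m + 1)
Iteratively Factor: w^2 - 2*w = (w)*(w - 2)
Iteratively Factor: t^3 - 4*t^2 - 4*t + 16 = (t + 2)*(t^2 - 6*t + 8) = (t - 2)*(t + 2)*(t - 4)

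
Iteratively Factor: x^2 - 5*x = (x - 5)*(x)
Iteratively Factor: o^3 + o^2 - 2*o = (o + 2)*(o^2 - o) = (o - 1)*(o + 2)*(o)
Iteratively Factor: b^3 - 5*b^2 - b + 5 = (b - 5)*(b^2 - 1) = (b - 5)*(b - 1)*(b + 1)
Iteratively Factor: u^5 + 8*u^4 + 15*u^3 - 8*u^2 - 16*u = (u)*(u^4 + 8*u^3 + 15*u^2 - 8*u - 16) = u*(u + 4)*(u^3 + 4*u^2 - u - 4) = u*(u + 4)^2*(u^2 - 1) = u*(u - 1)*(u + 4)^2*(u + 1)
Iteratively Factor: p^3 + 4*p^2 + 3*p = (p + 3)*(p^2 + p) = (p + 1)*(p + 3)*(p)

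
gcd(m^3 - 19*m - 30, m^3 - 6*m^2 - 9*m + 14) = m + 2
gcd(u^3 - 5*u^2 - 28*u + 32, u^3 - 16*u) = u + 4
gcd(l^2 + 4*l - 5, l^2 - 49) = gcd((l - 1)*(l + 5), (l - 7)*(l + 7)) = 1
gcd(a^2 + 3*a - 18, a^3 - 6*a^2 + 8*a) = 1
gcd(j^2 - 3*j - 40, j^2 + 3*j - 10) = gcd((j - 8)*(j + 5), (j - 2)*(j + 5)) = j + 5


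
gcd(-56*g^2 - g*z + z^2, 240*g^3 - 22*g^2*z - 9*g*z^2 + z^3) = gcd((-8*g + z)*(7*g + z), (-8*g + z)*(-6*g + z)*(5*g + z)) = -8*g + z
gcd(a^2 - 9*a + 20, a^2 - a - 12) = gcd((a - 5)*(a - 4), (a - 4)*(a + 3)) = a - 4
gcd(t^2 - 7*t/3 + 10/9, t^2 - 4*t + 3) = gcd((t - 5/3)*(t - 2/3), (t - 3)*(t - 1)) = 1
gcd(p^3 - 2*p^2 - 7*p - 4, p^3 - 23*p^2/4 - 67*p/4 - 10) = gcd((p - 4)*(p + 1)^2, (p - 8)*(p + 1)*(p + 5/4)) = p + 1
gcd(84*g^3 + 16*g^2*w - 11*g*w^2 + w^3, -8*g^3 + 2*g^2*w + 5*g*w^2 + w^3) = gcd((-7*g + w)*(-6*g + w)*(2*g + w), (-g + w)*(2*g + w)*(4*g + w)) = 2*g + w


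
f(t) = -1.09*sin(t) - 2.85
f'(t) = -1.09*cos(t)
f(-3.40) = -3.13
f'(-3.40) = 1.05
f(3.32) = -2.66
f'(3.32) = 1.07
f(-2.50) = -2.20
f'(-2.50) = 0.87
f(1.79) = -3.91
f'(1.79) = 0.24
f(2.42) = -3.57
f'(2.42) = 0.82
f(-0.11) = -2.73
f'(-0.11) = -1.08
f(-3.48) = -3.21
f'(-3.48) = 1.03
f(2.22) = -3.72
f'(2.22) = 0.66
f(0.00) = -2.85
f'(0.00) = -1.09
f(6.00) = -2.55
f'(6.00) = -1.05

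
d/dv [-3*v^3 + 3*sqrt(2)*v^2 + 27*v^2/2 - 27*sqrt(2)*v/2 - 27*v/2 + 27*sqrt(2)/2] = -9*v^2 + 6*sqrt(2)*v + 27*v - 27*sqrt(2)/2 - 27/2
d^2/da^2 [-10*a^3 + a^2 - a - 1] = 2 - 60*a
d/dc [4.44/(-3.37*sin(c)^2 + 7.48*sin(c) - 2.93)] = (29.9256*sin(c) - 33.2112)*cos(c)/(3.37*sin(c)^2 - 7.48*sin(c) + 2.93)^2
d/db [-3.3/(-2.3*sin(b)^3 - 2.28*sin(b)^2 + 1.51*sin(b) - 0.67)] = (-22.77*sin(b)^2 - 15.048*sin(b) + 4.983)*cos(b)/(2.3*sin(b)^3 + 2.28*sin(b)^2 - 1.51*sin(b) + 0.67)^2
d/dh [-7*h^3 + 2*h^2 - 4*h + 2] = -21*h^2 + 4*h - 4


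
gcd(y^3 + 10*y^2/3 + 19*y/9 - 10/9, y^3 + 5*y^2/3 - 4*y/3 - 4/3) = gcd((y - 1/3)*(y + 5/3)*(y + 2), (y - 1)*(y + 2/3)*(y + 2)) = y + 2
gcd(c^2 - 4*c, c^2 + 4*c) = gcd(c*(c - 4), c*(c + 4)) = c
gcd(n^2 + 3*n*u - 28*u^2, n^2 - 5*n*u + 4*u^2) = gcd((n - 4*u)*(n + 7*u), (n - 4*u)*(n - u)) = -n + 4*u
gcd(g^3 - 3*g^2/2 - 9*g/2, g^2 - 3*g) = g^2 - 3*g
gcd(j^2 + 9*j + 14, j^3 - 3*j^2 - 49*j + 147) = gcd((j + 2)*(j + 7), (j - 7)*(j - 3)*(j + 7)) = j + 7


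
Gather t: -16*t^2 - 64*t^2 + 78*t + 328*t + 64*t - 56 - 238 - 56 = -80*t^2 + 470*t - 350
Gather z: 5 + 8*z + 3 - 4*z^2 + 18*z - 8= -4*z^2 + 26*z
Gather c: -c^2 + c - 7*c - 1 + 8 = -c^2 - 6*c + 7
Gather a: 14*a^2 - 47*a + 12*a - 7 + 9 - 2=14*a^2 - 35*a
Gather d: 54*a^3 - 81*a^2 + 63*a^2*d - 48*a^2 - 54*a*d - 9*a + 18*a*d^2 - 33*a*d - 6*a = 54*a^3 - 129*a^2 + 18*a*d^2 - 15*a + d*(63*a^2 - 87*a)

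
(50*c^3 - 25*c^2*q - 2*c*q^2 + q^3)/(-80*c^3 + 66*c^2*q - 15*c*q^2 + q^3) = (5*c + q)/(-8*c + q)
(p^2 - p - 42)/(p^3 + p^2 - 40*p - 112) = (p + 6)/(p^2 + 8*p + 16)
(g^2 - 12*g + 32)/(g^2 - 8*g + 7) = (g^2 - 12*g + 32)/(g^2 - 8*g + 7)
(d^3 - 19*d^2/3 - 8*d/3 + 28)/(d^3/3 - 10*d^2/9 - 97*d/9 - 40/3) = 3*(-3*d^3 + 19*d^2 + 8*d - 84)/(-3*d^3 + 10*d^2 + 97*d + 120)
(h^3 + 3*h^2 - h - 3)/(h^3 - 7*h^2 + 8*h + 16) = (h^2 + 2*h - 3)/(h^2 - 8*h + 16)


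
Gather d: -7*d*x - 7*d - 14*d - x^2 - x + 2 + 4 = d*(-7*x - 21) - x^2 - x + 6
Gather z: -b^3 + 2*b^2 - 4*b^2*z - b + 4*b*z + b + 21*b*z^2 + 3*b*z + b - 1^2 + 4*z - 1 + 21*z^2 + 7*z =-b^3 + 2*b^2 + b + z^2*(21*b + 21) + z*(-4*b^2 + 7*b + 11) - 2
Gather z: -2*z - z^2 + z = -z^2 - z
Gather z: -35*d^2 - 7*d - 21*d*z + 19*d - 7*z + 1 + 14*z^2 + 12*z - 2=-35*d^2 + 12*d + 14*z^2 + z*(5 - 21*d) - 1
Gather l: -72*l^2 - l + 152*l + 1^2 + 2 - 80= -72*l^2 + 151*l - 77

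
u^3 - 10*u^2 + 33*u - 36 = (u - 4)*(u - 3)^2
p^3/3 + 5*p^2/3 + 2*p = p*(p/3 + 1)*(p + 2)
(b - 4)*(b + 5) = b^2 + b - 20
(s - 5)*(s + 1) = s^2 - 4*s - 5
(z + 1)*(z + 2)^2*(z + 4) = z^4 + 9*z^3 + 28*z^2 + 36*z + 16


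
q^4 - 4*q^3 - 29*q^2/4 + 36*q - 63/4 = (q - 7/2)*(q - 3)*(q - 1/2)*(q + 3)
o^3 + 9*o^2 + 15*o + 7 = (o + 1)^2*(o + 7)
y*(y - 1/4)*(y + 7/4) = y^3 + 3*y^2/2 - 7*y/16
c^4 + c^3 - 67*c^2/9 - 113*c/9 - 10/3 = (c - 3)*(c + 1/3)*(c + 5/3)*(c + 2)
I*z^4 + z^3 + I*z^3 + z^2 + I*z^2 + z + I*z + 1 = (z + 1)*(z - I)*(z + I)*(I*z + 1)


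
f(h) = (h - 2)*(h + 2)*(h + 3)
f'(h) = (h - 2)*(h + 2) + (h - 2)*(h + 3) + (h + 2)*(h + 3)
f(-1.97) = -0.12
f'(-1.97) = -4.18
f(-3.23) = -1.48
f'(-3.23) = 7.92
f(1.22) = -10.60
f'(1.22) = 7.79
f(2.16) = 3.43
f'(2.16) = 22.96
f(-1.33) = -3.73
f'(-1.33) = -6.67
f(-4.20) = -16.37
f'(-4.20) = 23.72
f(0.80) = -12.77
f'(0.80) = 2.72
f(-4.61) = -27.78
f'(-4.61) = 32.10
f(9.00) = 924.00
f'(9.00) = 293.00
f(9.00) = 924.00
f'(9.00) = 293.00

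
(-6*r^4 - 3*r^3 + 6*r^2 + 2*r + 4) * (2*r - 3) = -12*r^5 + 12*r^4 + 21*r^3 - 14*r^2 + 2*r - 12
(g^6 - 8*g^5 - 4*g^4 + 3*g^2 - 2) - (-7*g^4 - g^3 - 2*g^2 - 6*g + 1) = g^6 - 8*g^5 + 3*g^4 + g^3 + 5*g^2 + 6*g - 3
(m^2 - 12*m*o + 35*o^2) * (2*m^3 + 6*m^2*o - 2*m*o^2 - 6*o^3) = 2*m^5 - 18*m^4*o - 4*m^3*o^2 + 228*m^2*o^3 + 2*m*o^4 - 210*o^5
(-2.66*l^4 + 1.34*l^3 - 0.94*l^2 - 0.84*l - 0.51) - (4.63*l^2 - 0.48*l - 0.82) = -2.66*l^4 + 1.34*l^3 - 5.57*l^2 - 0.36*l + 0.31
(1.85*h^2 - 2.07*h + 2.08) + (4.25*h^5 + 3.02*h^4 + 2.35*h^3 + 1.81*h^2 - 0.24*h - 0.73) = 4.25*h^5 + 3.02*h^4 + 2.35*h^3 + 3.66*h^2 - 2.31*h + 1.35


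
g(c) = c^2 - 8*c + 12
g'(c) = 2*c - 8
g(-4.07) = 61.12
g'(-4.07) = -16.14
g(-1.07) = 21.70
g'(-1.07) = -10.14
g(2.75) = -2.44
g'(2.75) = -2.50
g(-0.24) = 13.98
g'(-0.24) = -8.48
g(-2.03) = 32.36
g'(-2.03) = -12.06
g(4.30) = -3.91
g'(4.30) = 0.60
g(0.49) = 8.32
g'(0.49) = -7.02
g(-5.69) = 89.90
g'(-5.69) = -19.38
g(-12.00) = 252.00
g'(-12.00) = -32.00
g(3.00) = -3.00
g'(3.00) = -2.00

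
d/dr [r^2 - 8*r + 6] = 2*r - 8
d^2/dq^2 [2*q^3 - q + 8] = 12*q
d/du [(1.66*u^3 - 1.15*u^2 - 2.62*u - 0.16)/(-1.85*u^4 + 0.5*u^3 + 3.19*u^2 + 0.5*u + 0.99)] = (3.071*u^6 - 4.255*u^5 - 8.6706*u^4 + 3.096*u^3 + 12.953*u^2 - 1.2562*u - 2.5138)/(3.4225*u^8 - 1.85*u^7 - 11.553*u^6 + 1.34*u^5 + 7.0131*u^4 + 4.18*u^3 + 6.5662*u^2 + 0.99*u + 0.9801)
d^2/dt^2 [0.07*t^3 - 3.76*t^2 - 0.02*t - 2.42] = 0.42*t - 7.52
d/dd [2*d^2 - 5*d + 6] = 4*d - 5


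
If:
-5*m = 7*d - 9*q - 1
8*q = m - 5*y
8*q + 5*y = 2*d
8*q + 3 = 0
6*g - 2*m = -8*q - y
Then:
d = -19/136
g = 43/136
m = -19/68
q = -3/8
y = 37/68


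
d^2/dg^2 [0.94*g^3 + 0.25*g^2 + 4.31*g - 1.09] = 5.64*g + 0.5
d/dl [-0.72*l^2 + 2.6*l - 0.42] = 2.6 - 1.44*l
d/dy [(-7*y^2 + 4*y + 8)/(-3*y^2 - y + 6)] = (19*y^2 - 36*y + 32)/(9*y^4 + 6*y^3 - 35*y^2 - 12*y + 36)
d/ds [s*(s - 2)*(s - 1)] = 3*s^2 - 6*s + 2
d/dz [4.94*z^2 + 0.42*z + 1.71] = 9.88*z + 0.42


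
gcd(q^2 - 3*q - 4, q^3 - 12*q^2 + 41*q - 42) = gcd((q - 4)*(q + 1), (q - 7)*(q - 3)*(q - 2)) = 1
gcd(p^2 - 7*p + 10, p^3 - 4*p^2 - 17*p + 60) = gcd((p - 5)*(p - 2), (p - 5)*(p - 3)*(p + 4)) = p - 5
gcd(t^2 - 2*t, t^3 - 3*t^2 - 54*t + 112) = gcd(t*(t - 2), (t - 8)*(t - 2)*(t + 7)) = t - 2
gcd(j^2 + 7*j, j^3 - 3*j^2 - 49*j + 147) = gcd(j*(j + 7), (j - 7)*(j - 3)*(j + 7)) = j + 7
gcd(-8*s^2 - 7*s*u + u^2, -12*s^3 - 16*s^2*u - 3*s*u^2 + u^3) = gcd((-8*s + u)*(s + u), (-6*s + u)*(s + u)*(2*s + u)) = s + u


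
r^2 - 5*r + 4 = (r - 4)*(r - 1)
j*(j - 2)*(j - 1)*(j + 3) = j^4 - 7*j^2 + 6*j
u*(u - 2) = u^2 - 2*u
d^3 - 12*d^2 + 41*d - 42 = (d - 7)*(d - 3)*(d - 2)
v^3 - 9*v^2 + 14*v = v*(v - 7)*(v - 2)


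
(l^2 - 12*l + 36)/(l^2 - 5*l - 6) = (l - 6)/(l + 1)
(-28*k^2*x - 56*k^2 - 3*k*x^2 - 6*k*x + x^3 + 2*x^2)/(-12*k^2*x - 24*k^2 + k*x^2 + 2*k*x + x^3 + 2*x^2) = (-7*k + x)/(-3*k + x)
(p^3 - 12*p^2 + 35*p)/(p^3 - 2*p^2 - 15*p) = (p - 7)/(p + 3)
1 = 1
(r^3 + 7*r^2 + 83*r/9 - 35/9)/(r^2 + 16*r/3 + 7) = (3*r^2 + 14*r - 5)/(3*(r + 3))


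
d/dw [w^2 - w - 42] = 2*w - 1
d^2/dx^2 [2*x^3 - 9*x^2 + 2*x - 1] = 12*x - 18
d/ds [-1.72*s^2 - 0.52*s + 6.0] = -3.44*s - 0.52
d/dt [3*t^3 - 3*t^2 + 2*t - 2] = 9*t^2 - 6*t + 2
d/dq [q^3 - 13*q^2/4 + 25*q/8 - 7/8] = 3*q^2 - 13*q/2 + 25/8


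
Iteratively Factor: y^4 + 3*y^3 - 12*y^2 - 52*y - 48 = (y - 4)*(y^3 + 7*y^2 + 16*y + 12) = (y - 4)*(y + 3)*(y^2 + 4*y + 4) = (y - 4)*(y + 2)*(y + 3)*(y + 2)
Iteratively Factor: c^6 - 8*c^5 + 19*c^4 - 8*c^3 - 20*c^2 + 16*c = (c - 1)*(c^5 - 7*c^4 + 12*c^3 + 4*c^2 - 16*c) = c*(c - 1)*(c^4 - 7*c^3 + 12*c^2 + 4*c - 16) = c*(c - 1)*(c + 1)*(c^3 - 8*c^2 + 20*c - 16) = c*(c - 2)*(c - 1)*(c + 1)*(c^2 - 6*c + 8) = c*(c - 4)*(c - 2)*(c - 1)*(c + 1)*(c - 2)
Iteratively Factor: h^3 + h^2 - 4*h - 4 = (h + 1)*(h^2 - 4) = (h + 1)*(h + 2)*(h - 2)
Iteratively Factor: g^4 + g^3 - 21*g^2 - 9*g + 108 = (g - 3)*(g^3 + 4*g^2 - 9*g - 36) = (g - 3)^2*(g^2 + 7*g + 12) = (g - 3)^2*(g + 4)*(g + 3)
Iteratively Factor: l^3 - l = (l - 1)*(l^2 + l) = (l - 1)*(l + 1)*(l)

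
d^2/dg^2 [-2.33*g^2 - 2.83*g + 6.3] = -4.66000000000000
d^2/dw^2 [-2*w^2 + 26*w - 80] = -4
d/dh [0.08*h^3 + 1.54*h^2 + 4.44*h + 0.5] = 0.24*h^2 + 3.08*h + 4.44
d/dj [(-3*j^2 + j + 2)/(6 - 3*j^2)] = (j^2 - 8*j + 2)/(3*(j^4 - 4*j^2 + 4))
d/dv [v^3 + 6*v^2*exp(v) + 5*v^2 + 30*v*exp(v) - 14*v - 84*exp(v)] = 6*v^2*exp(v) + 3*v^2 + 42*v*exp(v) + 10*v - 54*exp(v) - 14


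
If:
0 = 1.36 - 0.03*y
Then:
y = 45.33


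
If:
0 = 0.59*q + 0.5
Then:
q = -0.85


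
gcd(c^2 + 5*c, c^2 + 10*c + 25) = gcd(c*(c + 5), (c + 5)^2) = c + 5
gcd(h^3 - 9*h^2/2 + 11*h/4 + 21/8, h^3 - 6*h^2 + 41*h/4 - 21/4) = h^2 - 5*h + 21/4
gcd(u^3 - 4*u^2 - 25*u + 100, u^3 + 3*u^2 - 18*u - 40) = u^2 + u - 20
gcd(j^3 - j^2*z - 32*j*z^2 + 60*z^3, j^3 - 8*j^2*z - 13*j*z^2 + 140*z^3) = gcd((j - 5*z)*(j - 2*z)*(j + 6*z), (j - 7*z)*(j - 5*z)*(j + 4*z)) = -j + 5*z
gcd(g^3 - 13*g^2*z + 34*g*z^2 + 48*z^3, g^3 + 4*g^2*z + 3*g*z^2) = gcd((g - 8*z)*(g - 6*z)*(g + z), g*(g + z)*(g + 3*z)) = g + z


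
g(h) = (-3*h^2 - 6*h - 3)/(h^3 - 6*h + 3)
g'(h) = (6 - 3*h^2)*(-3*h^2 - 6*h - 3)/(h^3 - 6*h + 3)^2 + (-6*h - 6)/(h^3 - 6*h + 3)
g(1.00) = 6.00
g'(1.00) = -3.00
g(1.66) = 8.90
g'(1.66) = 15.14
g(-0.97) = -0.00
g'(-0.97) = -0.02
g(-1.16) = -0.01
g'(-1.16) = 0.11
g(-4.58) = 0.59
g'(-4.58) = 0.18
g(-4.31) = 0.64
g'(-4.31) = 0.24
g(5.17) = -1.04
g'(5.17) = 0.36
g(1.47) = 6.92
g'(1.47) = 6.87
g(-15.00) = 0.18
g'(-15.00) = 0.01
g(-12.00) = 0.22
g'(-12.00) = 0.02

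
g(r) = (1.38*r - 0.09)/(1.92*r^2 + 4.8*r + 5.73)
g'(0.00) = 0.25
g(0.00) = -0.02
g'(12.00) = -0.00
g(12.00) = 0.05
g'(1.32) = 0.02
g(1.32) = 0.11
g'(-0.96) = 0.67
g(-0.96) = -0.49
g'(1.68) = 0.00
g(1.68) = 0.12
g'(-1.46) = 0.28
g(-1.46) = -0.75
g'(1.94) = -0.00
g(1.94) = 0.12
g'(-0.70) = 0.62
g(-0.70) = -0.32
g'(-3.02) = -0.22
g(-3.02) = -0.49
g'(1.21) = 0.02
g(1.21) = 0.11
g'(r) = (-3.84*r - 4.8)*(1.38*r - 0.09)/(1.92*r^2 + 4.8*r + 5.73)^2 + 1.38/(1.92*r^2 + 4.8*r + 5.73) = (-2.6496*r^2 + 0.3456*r + 8.3394)/(3.6864*r^4 + 18.432*r^3 + 45.0432*r^2 + 55.008*r + 32.8329)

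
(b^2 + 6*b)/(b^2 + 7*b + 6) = b/(b + 1)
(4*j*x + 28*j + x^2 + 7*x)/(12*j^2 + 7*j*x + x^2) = (x + 7)/(3*j + x)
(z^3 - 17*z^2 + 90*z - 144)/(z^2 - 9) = (z^2 - 14*z + 48)/(z + 3)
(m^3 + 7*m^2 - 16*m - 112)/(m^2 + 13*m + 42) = (m^2 - 16)/(m + 6)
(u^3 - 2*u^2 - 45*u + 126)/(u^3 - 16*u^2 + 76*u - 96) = (u^2 + 4*u - 21)/(u^2 - 10*u + 16)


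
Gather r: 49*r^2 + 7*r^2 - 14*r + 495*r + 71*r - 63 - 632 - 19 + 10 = 56*r^2 + 552*r - 704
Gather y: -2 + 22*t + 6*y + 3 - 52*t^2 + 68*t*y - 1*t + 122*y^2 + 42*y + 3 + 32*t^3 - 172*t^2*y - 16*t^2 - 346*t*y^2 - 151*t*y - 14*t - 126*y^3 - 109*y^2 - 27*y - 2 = 32*t^3 - 68*t^2 + 7*t - 126*y^3 + y^2*(13 - 346*t) + y*(-172*t^2 - 83*t + 21) + 2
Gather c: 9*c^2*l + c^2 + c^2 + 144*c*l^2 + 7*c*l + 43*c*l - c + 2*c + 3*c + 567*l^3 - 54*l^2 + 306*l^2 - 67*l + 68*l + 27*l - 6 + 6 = c^2*(9*l + 2) + c*(144*l^2 + 50*l + 4) + 567*l^3 + 252*l^2 + 28*l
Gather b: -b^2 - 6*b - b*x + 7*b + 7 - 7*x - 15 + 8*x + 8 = -b^2 + b*(1 - x) + x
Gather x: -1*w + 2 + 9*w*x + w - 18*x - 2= x*(9*w - 18)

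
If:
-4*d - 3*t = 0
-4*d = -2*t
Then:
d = 0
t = 0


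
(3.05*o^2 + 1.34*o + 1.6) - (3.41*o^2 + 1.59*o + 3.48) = -0.36*o^2 - 0.25*o - 1.88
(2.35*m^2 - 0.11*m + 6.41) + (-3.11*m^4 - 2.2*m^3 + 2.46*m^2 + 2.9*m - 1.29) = -3.11*m^4 - 2.2*m^3 + 4.81*m^2 + 2.79*m + 5.12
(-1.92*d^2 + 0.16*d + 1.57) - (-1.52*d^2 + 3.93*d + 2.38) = -0.4*d^2 - 3.77*d - 0.81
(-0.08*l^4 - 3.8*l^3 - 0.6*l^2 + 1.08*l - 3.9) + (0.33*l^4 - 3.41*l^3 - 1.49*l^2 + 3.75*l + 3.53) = 0.25*l^4 - 7.21*l^3 - 2.09*l^2 + 4.83*l - 0.37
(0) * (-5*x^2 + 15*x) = 0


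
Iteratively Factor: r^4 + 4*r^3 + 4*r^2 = (r + 2)*(r^3 + 2*r^2) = r*(r + 2)*(r^2 + 2*r) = r*(r + 2)^2*(r)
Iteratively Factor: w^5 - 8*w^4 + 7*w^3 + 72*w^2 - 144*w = (w - 4)*(w^4 - 4*w^3 - 9*w^2 + 36*w) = w*(w - 4)*(w^3 - 4*w^2 - 9*w + 36) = w*(w - 4)*(w - 3)*(w^2 - w - 12) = w*(w - 4)*(w - 3)*(w + 3)*(w - 4)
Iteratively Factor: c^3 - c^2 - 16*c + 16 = (c - 1)*(c^2 - 16) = (c - 1)*(c + 4)*(c - 4)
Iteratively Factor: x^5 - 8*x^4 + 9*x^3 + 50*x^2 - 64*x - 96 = (x + 2)*(x^4 - 10*x^3 + 29*x^2 - 8*x - 48) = (x - 3)*(x + 2)*(x^3 - 7*x^2 + 8*x + 16) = (x - 4)*(x - 3)*(x + 2)*(x^2 - 3*x - 4) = (x - 4)*(x - 3)*(x + 1)*(x + 2)*(x - 4)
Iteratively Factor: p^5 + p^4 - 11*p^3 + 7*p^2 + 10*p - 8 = (p + 4)*(p^4 - 3*p^3 + p^2 + 3*p - 2) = (p - 2)*(p + 4)*(p^3 - p^2 - p + 1) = (p - 2)*(p - 1)*(p + 4)*(p^2 - 1) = (p - 2)*(p - 1)*(p + 1)*(p + 4)*(p - 1)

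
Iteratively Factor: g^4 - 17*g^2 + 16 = (g - 1)*(g^3 + g^2 - 16*g - 16) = (g - 1)*(g + 1)*(g^2 - 16) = (g - 1)*(g + 1)*(g + 4)*(g - 4)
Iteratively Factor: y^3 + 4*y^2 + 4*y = (y)*(y^2 + 4*y + 4) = y*(y + 2)*(y + 2)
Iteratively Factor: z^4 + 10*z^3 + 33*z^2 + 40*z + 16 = (z + 1)*(z^3 + 9*z^2 + 24*z + 16) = (z + 1)*(z + 4)*(z^2 + 5*z + 4) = (z + 1)^2*(z + 4)*(z + 4)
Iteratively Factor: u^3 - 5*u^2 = (u - 5)*(u^2) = u*(u - 5)*(u)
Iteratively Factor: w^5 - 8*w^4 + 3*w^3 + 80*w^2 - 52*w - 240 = (w + 2)*(w^4 - 10*w^3 + 23*w^2 + 34*w - 120) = (w - 5)*(w + 2)*(w^3 - 5*w^2 - 2*w + 24) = (w - 5)*(w - 3)*(w + 2)*(w^2 - 2*w - 8) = (w - 5)*(w - 4)*(w - 3)*(w + 2)*(w + 2)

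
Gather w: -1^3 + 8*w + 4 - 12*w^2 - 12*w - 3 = -12*w^2 - 4*w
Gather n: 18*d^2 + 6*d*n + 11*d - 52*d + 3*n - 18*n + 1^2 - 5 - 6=18*d^2 - 41*d + n*(6*d - 15) - 10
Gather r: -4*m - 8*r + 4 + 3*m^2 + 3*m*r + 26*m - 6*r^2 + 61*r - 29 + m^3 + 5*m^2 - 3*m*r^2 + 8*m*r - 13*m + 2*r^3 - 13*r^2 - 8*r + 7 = m^3 + 8*m^2 + 9*m + 2*r^3 + r^2*(-3*m - 19) + r*(11*m + 45) - 18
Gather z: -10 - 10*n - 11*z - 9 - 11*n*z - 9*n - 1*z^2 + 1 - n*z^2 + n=-18*n + z^2*(-n - 1) + z*(-11*n - 11) - 18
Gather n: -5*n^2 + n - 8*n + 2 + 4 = -5*n^2 - 7*n + 6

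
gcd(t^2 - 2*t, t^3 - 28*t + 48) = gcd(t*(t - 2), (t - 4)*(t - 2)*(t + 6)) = t - 2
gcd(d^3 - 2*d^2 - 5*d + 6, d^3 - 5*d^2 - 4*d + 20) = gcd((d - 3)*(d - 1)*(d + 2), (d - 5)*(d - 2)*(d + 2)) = d + 2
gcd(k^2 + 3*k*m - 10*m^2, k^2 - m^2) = 1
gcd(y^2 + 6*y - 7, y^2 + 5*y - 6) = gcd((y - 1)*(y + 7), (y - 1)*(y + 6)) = y - 1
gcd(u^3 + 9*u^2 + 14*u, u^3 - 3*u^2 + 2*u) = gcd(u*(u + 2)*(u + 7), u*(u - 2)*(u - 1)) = u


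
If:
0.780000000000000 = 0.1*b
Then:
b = 7.80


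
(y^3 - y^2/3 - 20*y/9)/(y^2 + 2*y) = (y^2 - y/3 - 20/9)/(y + 2)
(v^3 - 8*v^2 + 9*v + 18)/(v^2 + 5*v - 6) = (v^3 - 8*v^2 + 9*v + 18)/(v^2 + 5*v - 6)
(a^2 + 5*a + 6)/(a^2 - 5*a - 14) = (a + 3)/(a - 7)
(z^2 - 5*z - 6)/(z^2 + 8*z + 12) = (z^2 - 5*z - 6)/(z^2 + 8*z + 12)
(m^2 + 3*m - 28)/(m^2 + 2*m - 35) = (m - 4)/(m - 5)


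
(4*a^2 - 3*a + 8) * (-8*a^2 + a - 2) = -32*a^4 + 28*a^3 - 75*a^2 + 14*a - 16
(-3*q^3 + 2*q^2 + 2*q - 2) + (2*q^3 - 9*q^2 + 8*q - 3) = -q^3 - 7*q^2 + 10*q - 5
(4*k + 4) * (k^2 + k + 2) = 4*k^3 + 8*k^2 + 12*k + 8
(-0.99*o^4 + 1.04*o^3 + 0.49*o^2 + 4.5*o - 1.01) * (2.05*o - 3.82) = -2.0295*o^5 + 5.9138*o^4 - 2.9683*o^3 + 7.3532*o^2 - 19.2605*o + 3.8582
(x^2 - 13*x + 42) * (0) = 0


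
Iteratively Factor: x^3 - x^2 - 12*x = (x - 4)*(x^2 + 3*x) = x*(x - 4)*(x + 3)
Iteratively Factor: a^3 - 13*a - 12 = (a + 3)*(a^2 - 3*a - 4) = (a + 1)*(a + 3)*(a - 4)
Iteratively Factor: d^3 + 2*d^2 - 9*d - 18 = (d - 3)*(d^2 + 5*d + 6) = (d - 3)*(d + 3)*(d + 2)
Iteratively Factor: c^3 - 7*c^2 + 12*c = (c)*(c^2 - 7*c + 12) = c*(c - 4)*(c - 3)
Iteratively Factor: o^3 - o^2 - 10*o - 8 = (o + 2)*(o^2 - 3*o - 4) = (o - 4)*(o + 2)*(o + 1)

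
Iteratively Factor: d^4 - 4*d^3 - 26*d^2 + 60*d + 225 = (d + 3)*(d^3 - 7*d^2 - 5*d + 75) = (d + 3)^2*(d^2 - 10*d + 25) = (d - 5)*(d + 3)^2*(d - 5)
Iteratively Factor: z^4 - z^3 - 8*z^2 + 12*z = (z + 3)*(z^3 - 4*z^2 + 4*z) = z*(z + 3)*(z^2 - 4*z + 4) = z*(z - 2)*(z + 3)*(z - 2)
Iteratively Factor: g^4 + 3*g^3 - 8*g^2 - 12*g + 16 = (g - 2)*(g^3 + 5*g^2 + 2*g - 8) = (g - 2)*(g + 2)*(g^2 + 3*g - 4) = (g - 2)*(g - 1)*(g + 2)*(g + 4)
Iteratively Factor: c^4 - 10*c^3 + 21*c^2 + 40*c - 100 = (c - 2)*(c^3 - 8*c^2 + 5*c + 50) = (c - 5)*(c - 2)*(c^2 - 3*c - 10) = (c - 5)^2*(c - 2)*(c + 2)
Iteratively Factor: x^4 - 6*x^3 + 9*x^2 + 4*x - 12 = (x - 2)*(x^3 - 4*x^2 + x + 6) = (x - 2)*(x + 1)*(x^2 - 5*x + 6) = (x - 3)*(x - 2)*(x + 1)*(x - 2)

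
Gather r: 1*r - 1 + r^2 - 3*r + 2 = r^2 - 2*r + 1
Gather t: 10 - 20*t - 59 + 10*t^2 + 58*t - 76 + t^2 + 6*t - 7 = 11*t^2 + 44*t - 132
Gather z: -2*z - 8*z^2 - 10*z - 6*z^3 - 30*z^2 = -6*z^3 - 38*z^2 - 12*z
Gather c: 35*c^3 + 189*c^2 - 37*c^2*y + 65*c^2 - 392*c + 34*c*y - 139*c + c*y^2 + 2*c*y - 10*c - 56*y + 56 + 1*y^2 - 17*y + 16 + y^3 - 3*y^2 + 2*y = 35*c^3 + c^2*(254 - 37*y) + c*(y^2 + 36*y - 541) + y^3 - 2*y^2 - 71*y + 72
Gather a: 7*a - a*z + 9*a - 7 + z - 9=a*(16 - z) + z - 16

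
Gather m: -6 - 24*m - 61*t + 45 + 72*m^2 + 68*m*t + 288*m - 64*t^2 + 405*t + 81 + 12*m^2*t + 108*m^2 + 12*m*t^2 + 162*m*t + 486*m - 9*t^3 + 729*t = m^2*(12*t + 180) + m*(12*t^2 + 230*t + 750) - 9*t^3 - 64*t^2 + 1073*t + 120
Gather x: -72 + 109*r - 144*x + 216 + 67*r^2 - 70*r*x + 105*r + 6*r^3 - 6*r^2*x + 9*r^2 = 6*r^3 + 76*r^2 + 214*r + x*(-6*r^2 - 70*r - 144) + 144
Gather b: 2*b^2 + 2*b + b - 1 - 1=2*b^2 + 3*b - 2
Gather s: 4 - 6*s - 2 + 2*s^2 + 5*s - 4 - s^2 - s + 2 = s^2 - 2*s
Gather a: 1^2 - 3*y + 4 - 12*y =5 - 15*y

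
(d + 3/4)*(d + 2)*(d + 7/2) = d^3 + 25*d^2/4 + 89*d/8 + 21/4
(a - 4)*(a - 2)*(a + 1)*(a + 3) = a^4 - 2*a^3 - 13*a^2 + 14*a + 24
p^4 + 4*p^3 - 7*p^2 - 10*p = p*(p - 2)*(p + 1)*(p + 5)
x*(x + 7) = x^2 + 7*x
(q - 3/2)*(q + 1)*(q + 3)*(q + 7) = q^4 + 19*q^3/2 + 29*q^2/2 - 51*q/2 - 63/2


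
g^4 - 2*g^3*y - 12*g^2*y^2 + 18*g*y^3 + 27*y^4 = (g - 3*y)^2*(g + y)*(g + 3*y)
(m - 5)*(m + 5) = m^2 - 25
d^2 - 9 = (d - 3)*(d + 3)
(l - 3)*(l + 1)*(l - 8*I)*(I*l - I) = I*l^4 + 8*l^3 - 3*I*l^3 - 24*l^2 - I*l^2 - 8*l + 3*I*l + 24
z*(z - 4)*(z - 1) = z^3 - 5*z^2 + 4*z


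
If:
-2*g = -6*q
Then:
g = 3*q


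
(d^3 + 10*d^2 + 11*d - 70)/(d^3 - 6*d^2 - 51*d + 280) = (d^2 + 3*d - 10)/(d^2 - 13*d + 40)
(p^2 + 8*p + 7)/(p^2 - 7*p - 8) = (p + 7)/(p - 8)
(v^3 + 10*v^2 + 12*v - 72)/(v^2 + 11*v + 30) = (v^2 + 4*v - 12)/(v + 5)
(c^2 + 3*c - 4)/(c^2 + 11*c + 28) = (c - 1)/(c + 7)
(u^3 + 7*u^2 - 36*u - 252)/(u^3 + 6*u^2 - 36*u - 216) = (u + 7)/(u + 6)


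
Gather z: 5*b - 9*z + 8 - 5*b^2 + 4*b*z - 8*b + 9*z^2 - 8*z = -5*b^2 - 3*b + 9*z^2 + z*(4*b - 17) + 8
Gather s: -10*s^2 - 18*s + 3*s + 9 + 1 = -10*s^2 - 15*s + 10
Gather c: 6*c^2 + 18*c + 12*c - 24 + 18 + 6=6*c^2 + 30*c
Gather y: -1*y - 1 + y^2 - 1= y^2 - y - 2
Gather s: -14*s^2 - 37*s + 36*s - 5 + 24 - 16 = -14*s^2 - s + 3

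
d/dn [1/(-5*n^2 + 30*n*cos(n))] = 2*(3*n*sin(n) + n - 3*cos(n))/(5*n^2*(n - 6*cos(n))^2)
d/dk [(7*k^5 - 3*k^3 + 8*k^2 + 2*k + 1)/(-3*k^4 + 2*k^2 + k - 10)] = (-21*k^8 + 33*k^6 + 76*k^5 - 338*k^4 + 6*k^3 + 94*k^2 - 164*k - 21)/(9*k^8 - 12*k^6 - 6*k^5 + 64*k^4 + 4*k^3 - 39*k^2 - 20*k + 100)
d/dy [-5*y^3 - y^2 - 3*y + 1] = -15*y^2 - 2*y - 3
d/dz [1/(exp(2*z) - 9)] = -2*exp(2*z)/(exp(2*z) - 9)^2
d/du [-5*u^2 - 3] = -10*u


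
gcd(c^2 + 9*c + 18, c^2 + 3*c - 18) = c + 6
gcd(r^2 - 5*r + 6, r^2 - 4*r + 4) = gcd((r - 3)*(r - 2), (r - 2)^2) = r - 2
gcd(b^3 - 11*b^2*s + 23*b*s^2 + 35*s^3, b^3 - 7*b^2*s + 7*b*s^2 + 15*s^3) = -b^2 + 4*b*s + 5*s^2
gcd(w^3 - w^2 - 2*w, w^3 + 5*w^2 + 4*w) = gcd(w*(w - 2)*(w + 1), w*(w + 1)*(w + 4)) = w^2 + w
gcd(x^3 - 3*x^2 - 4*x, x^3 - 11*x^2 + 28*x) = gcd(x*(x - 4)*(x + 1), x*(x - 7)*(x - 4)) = x^2 - 4*x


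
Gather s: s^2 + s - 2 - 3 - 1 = s^2 + s - 6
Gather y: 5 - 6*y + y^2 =y^2 - 6*y + 5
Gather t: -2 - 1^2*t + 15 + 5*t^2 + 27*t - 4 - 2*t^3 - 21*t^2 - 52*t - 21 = -2*t^3 - 16*t^2 - 26*t - 12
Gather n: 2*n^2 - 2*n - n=2*n^2 - 3*n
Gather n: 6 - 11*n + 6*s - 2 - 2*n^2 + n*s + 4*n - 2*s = -2*n^2 + n*(s - 7) + 4*s + 4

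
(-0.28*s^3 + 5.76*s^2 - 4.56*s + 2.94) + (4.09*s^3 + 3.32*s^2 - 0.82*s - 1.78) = 3.81*s^3 + 9.08*s^2 - 5.38*s + 1.16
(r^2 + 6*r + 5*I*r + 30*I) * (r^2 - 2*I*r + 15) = r^4 + 6*r^3 + 3*I*r^3 + 25*r^2 + 18*I*r^2 + 150*r + 75*I*r + 450*I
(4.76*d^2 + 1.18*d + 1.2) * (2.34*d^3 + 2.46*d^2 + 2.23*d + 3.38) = 11.1384*d^5 + 14.4708*d^4 + 16.3256*d^3 + 21.6722*d^2 + 6.6644*d + 4.056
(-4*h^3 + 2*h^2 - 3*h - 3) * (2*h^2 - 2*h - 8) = -8*h^5 + 12*h^4 + 22*h^3 - 16*h^2 + 30*h + 24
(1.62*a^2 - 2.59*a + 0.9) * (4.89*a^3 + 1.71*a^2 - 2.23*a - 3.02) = 7.9218*a^5 - 9.8949*a^4 - 3.6405*a^3 + 2.4223*a^2 + 5.8148*a - 2.718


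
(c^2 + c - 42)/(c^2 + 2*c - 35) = (c - 6)/(c - 5)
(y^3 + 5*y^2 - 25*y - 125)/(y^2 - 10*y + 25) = (y^2 + 10*y + 25)/(y - 5)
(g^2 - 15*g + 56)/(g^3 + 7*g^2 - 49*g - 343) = (g - 8)/(g^2 + 14*g + 49)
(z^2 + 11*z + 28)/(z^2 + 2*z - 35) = (z + 4)/(z - 5)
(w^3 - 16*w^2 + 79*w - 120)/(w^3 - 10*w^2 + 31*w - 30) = (w - 8)/(w - 2)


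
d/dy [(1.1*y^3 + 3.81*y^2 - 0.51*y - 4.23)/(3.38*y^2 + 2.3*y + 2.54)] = (3.718*y^4 + 5.06*y^3 + 18.8688*y^2 + 47.9496*y + 8.4336)/(11.4244*y^4 + 15.548*y^3 + 22.4604*y^2 + 11.684*y + 6.4516)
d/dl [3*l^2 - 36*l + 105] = 6*l - 36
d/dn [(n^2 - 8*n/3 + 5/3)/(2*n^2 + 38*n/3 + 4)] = (81*n^2 + 6*n - 143)/(2*(9*n^4 + 114*n^3 + 397*n^2 + 228*n + 36))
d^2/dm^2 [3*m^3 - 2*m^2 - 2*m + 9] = 18*m - 4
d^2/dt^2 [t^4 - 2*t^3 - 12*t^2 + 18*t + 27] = 12*t^2 - 12*t - 24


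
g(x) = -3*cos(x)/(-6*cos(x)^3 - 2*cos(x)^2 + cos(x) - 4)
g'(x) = -3*(-18*sin(x)*cos(x)^2 - 4*sin(x)*cos(x) + sin(x))*cos(x)/(-6*cos(x)^3 - 2*cos(x)^2 + cos(x) - 4)^2 + 3*sin(x)/(-6*cos(x)^3 - 2*cos(x)^2 + cos(x) - 4) = 24*(6*cos(x)^3 + cos(x)^2 - 2)*sin(x)/(-4*sin(x)^2 + 7*cos(x) + 3*cos(3*x) + 12)^2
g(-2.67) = -1.20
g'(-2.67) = 2.97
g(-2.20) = -0.44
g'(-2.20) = 0.85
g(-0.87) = 0.33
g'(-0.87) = -0.00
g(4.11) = -0.41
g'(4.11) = 0.81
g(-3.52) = -1.51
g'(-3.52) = -3.89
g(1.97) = -0.27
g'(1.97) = -0.65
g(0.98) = 0.33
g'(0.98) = -0.13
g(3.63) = -1.15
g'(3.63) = 2.82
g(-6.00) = 0.28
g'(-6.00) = 0.07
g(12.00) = 0.31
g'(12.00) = -0.11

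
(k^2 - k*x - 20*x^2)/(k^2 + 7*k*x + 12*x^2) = (k - 5*x)/(k + 3*x)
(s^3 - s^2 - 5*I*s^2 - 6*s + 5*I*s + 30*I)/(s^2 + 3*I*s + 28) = (s^3 - s^2*(1 + 5*I) + s*(-6 + 5*I) + 30*I)/(s^2 + 3*I*s + 28)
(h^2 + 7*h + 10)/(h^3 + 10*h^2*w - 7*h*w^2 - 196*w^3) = (h^2 + 7*h + 10)/(h^3 + 10*h^2*w - 7*h*w^2 - 196*w^3)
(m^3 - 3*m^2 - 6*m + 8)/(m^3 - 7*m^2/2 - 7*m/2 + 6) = 2*(m + 2)/(2*m + 3)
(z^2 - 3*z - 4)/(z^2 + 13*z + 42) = (z^2 - 3*z - 4)/(z^2 + 13*z + 42)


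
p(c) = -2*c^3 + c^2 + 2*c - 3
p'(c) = -6*c^2 + 2*c + 2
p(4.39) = -144.16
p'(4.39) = -104.85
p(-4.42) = 180.40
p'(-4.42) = -124.06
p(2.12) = -13.32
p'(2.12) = -20.73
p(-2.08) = 15.16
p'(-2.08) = -28.12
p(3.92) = -100.27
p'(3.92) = -82.36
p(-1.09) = -1.40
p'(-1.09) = -7.31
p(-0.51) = -3.49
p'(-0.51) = -0.58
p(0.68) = -1.81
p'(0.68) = 0.59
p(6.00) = -387.00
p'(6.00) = -202.00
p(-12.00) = 3573.00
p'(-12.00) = -886.00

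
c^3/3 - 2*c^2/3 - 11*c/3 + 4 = (c/3 + 1)*(c - 4)*(c - 1)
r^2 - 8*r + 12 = (r - 6)*(r - 2)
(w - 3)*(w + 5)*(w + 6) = w^3 + 8*w^2 - 3*w - 90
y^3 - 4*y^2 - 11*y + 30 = (y - 5)*(y - 2)*(y + 3)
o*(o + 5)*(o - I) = o^3 + 5*o^2 - I*o^2 - 5*I*o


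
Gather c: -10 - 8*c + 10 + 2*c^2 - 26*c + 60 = 2*c^2 - 34*c + 60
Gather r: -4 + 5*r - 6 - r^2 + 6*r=-r^2 + 11*r - 10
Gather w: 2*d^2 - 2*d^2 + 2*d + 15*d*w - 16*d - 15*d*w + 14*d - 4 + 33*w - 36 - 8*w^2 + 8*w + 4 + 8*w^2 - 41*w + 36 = 0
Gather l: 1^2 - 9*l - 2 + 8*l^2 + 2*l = 8*l^2 - 7*l - 1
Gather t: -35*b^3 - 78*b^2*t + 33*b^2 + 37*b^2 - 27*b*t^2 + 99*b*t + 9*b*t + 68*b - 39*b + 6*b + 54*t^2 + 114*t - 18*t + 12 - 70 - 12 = -35*b^3 + 70*b^2 + 35*b + t^2*(54 - 27*b) + t*(-78*b^2 + 108*b + 96) - 70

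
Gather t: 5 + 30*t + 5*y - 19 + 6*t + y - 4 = 36*t + 6*y - 18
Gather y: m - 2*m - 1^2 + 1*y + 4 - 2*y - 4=-m - y - 1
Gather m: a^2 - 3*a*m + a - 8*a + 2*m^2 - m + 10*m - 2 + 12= a^2 - 7*a + 2*m^2 + m*(9 - 3*a) + 10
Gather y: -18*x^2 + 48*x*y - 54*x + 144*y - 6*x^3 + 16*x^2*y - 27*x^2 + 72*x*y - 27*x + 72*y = -6*x^3 - 45*x^2 - 81*x + y*(16*x^2 + 120*x + 216)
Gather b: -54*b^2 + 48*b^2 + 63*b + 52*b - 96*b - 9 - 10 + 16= -6*b^2 + 19*b - 3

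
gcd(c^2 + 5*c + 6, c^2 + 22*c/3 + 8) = 1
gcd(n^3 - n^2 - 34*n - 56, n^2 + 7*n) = 1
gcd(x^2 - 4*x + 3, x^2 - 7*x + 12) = x - 3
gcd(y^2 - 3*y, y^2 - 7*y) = y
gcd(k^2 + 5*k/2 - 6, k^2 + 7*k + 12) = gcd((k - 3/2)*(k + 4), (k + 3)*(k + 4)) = k + 4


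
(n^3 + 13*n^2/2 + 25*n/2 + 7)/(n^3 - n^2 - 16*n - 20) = (2*n^2 + 9*n + 7)/(2*(n^2 - 3*n - 10))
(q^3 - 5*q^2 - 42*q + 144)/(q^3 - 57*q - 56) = (q^2 + 3*q - 18)/(q^2 + 8*q + 7)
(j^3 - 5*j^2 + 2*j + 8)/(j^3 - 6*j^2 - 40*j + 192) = (j^2 - j - 2)/(j^2 - 2*j - 48)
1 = 1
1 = 1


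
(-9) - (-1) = -8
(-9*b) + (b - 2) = -8*b - 2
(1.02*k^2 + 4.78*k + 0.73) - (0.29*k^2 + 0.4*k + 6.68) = 0.73*k^2 + 4.38*k - 5.95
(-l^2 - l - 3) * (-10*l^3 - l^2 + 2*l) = 10*l^5 + 11*l^4 + 29*l^3 + l^2 - 6*l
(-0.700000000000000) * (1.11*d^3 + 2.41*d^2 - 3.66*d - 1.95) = -0.777*d^3 - 1.687*d^2 + 2.562*d + 1.365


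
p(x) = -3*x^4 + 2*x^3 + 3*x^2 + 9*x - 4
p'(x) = -12*x^3 + 6*x^2 + 6*x + 9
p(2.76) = -88.34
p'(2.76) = -181.03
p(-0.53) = -8.46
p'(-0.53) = 9.29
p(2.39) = -35.93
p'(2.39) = -106.21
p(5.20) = -1788.35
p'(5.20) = -1484.86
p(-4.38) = -1258.05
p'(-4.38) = 1106.16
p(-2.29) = -115.40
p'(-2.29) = 170.83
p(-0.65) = -9.67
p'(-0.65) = 10.93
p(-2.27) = -112.02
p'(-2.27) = 166.66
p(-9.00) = -20983.00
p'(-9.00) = 9189.00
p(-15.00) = -158089.00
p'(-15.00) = 41769.00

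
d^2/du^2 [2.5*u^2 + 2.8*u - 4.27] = 5.00000000000000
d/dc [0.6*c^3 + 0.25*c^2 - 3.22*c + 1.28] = 1.8*c^2 + 0.5*c - 3.22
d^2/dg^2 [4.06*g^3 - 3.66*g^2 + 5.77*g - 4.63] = 24.36*g - 7.32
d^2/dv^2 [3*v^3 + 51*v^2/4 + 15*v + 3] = 18*v + 51/2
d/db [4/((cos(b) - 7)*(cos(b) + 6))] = 4*(-sin(b) + sin(2*b))/((cos(b) - 7)^2*(cos(b) + 6)^2)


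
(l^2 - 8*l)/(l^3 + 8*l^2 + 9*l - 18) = l*(l - 8)/(l^3 + 8*l^2 + 9*l - 18)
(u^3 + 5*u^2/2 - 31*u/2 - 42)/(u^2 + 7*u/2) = u - 1 - 12/u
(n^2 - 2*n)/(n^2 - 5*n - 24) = n*(2 - n)/(-n^2 + 5*n + 24)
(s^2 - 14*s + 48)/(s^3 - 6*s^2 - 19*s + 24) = (s - 6)/(s^2 + 2*s - 3)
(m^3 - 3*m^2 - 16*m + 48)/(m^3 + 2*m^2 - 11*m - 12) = (m - 4)/(m + 1)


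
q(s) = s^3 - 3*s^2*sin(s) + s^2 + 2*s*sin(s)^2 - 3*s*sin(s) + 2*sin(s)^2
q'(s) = -3*s^2*cos(s) + 3*s^2 + 4*s*sin(s)*cos(s) - 6*s*sin(s) - 3*s*cos(s) + 2*s + 2*sin(s)^2 + 4*sin(s)*cos(s) - 3*sin(s)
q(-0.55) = -0.01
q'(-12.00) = 91.51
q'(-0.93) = -0.07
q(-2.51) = -3.85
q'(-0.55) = 0.03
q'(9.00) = 468.83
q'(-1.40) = -0.32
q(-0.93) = -0.01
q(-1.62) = 0.15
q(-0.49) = -0.00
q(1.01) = -0.22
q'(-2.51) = 13.76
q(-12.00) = -1802.82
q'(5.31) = 57.09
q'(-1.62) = -0.06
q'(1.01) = -0.78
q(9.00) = 702.12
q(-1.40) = 0.09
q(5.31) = 269.64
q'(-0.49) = 0.03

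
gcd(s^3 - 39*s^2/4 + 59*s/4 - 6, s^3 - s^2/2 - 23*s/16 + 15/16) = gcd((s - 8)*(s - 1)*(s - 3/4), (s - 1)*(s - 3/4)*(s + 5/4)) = s^2 - 7*s/4 + 3/4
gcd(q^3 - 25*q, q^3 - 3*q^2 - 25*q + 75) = q^2 - 25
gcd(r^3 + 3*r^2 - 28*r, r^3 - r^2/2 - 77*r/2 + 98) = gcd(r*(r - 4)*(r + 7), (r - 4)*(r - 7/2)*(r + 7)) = r^2 + 3*r - 28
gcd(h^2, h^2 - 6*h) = h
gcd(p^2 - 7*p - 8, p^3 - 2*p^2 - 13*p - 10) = p + 1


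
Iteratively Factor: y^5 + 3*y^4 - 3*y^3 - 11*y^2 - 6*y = (y)*(y^4 + 3*y^3 - 3*y^2 - 11*y - 6) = y*(y - 2)*(y^3 + 5*y^2 + 7*y + 3) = y*(y - 2)*(y + 1)*(y^2 + 4*y + 3) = y*(y - 2)*(y + 1)*(y + 3)*(y + 1)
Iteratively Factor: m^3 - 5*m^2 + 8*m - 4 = (m - 2)*(m^2 - 3*m + 2) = (m - 2)*(m - 1)*(m - 2)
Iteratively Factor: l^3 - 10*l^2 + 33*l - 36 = (l - 3)*(l^2 - 7*l + 12) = (l - 4)*(l - 3)*(l - 3)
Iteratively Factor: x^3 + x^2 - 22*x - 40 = (x + 4)*(x^2 - 3*x - 10) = (x - 5)*(x + 4)*(x + 2)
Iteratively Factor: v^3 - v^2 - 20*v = (v)*(v^2 - v - 20) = v*(v + 4)*(v - 5)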